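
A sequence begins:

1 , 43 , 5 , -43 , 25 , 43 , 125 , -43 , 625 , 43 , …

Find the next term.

3125

Taking every 2nd term gives 2 separate tracks.
Track A = 1, 5, 25, 125, 625: powers of 5.
Track B = 43, -43, 43, -43, 43: alternating ±43.
Position 11 → track A, term 6 = 3125.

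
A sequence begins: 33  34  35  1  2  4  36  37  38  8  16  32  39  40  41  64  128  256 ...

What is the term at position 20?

43

Positions follow the repeating pattern AAABBB; grouping by letter gives 2 tracks.
Subsequence A is 33, 34, 35, 36, 37, 38, 39, 40, 41, which is linear: a_n = 32 + n.
Subsequence B is 1, 2, 4, 8, 16, 32, 64, 128, 256, which is powers 2^0, 2^1, 2^2, ….
Term 20 comes from subsequence A (its 11th entry): 43.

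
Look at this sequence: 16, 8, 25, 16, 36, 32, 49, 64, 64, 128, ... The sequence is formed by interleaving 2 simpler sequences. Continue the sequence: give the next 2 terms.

81, 256

Odd-indexed and even-indexed terms follow separate rules.
Track A: 16, 25, 36, 49, 64. Perfect squares starting at 4².
Track B: 8, 16, 32, 64, 128. Powers of 2.
Position 11 falls in track A as its term 6, giving 81.
The 12th slot belongs to track B; its 6th term is 256.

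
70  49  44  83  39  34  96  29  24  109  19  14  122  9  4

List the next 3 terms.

Reading positions in blocks of 3 reveals the pattern ABB — 2 tracks woven together.
Stream A is 70, 83, 96, 109, 122, which is arithmetic, step +13.
Stream B is 49, 44, 39, 34, 29, 24, 19, 14, 9, 4, which is subtracting 5 each time.
Position 16 → stream A, term 6 = 135.
Position 17 falls in stream B as its term 11, giving -1.
Position 18 → stream B, term 12 = -6.

135, -1, -6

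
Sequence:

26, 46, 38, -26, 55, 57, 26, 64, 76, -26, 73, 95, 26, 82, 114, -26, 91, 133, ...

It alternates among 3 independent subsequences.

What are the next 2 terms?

26, 100

Split by position mod 3: positions 1, 4, 7, … form one track, and each other residue class forms its own.
Subsequence A: 26, -26, 26, -26, 26, -26 — alternating ±26.
Subsequence B: 46, 55, 64, 73, 82, 91 — linear: a_n = 37 + 9·n.
Subsequence C: 38, 57, 76, 95, 114, 133 — adding 19 each time.
Position 19 falls in subsequence A as its term 7, giving 26.
The 20th slot belongs to subsequence B; its 7th term is 100.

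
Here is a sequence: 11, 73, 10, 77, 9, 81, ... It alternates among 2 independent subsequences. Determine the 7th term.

8

Split by position mod 2 into 2 tracks.
Subsequence A = 11, 10, 9: subtracting 1 each time.
Subsequence B = 73, 77, 81: arithmetic, step +4.
Term 7 comes from subsequence A (its 4th entry): 8.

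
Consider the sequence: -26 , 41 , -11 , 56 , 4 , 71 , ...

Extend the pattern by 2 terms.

19, 86

Split by position mod 2 into 2 tracks.
Stream A: -26, -11, 4 (adding 15 each time).
Stream B: 41, 56, 71 (linear: a_n = 26 + 15·n).
Position 7 → stream A, term 4 = 19.
Position 8 falls in stream B as its term 4, giving 86.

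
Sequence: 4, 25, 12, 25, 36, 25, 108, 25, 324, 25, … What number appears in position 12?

25

The terms cycle through 2 interleaved subsequences.
Stream A is 4, 12, 36, 108, 324, which is geometric with ratio 3.
Stream B is 25, 25, 25, 25, 25, which is the constant sequence 25.
Position 12 falls in stream B as its term 6, giving 25.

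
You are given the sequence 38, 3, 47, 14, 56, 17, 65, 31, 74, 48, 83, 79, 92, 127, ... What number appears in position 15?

Odd-indexed and even-indexed terms follow separate rules.
Subsequence A: 38, 47, 56, 65, 74, 83, 92. Linear: a_n = 29 + 9·n.
Subsequence B: 3, 14, 17, 31, 48, 79, 127. Fibonacci-style (each term is the sum of the two before it).
The 15th slot belongs to subsequence A; its 8th term is 101.

101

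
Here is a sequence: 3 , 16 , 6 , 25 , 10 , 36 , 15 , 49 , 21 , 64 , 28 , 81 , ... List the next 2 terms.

Taking every 2nd term gives 2 separate tracks.
Track A is 3, 6, 10, 15, 21, 28, which is the triangular numbers T_2, T_3, ….
Track B is 16, 25, 36, 49, 64, 81, which is perfect squares starting at 4².
Term 13 comes from track A (its 7th entry): 36.
Position 14 → track B, term 7 = 100.

36, 100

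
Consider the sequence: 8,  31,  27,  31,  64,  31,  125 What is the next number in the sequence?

31

Odd-indexed and even-indexed terms follow separate rules.
Track A is 8, 27, 64, 125, which is perfect cubes starting at 2³.
Track B is 31, 31, 31, which is always 31.
The 8th slot belongs to track B; its 4th term is 31.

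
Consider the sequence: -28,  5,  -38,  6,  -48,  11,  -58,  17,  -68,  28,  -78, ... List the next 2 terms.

The terms cycle through 2 interleaved subsequences.
Stream A is -28, -38, -48, -58, -68, -78, which is arithmetic with common difference −10.
Stream B is 5, 6, 11, 17, 28, which is Fibonacci-style (each term is the sum of the two before it).
Term 12 comes from stream B (its 6th entry): 45.
Position 13 → stream A, term 7 = -88.

45, -88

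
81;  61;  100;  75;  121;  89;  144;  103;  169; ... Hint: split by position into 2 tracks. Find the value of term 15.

Positions 1, 3, 5, … form one subsequence and positions 2, 4, 6, … form another.
Stream A: 81, 100, 121, 144, 169 — perfect squares starting at 9².
Stream B: 61, 75, 89, 103 — adding 14 each time.
The 15th slot belongs to stream A; its 8th term is 256.

256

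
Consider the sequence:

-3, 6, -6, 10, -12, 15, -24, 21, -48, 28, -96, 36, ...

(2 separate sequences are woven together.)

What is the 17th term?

-768

Positions 1, 3, 5, … form one subsequence and positions 2, 4, 6, … form another.
Stream A: -3, -6, -12, -24, -48, -96. Multiplying by 2 each time.
Stream B: 6, 10, 15, 21, 28, 36. Triangular numbers starting at T_3.
Position 17 falls in stream A as its term 9, giving -768.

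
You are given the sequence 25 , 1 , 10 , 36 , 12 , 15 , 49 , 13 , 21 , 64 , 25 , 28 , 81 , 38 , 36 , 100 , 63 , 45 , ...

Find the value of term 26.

265

Split by position mod 3: positions 1, 4, 7, … form one track, and each other residue class forms its own.
Track A = 25, 36, 49, 64, 81, 100: consecutive squares n² from n = 5.
Track B = 1, 12, 13, 25, 38, 63: each term equals the sum of the previous two.
Track C = 10, 15, 21, 28, 36, 45: triangular numbers starting at T_4.
Position 26 → track B, term 9 = 265.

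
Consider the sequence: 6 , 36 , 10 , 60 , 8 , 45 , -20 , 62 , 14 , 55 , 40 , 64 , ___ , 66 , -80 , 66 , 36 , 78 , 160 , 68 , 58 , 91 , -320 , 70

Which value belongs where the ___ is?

22

Read the sequence 4 terms at a time; column i is its own pattern.
Track A: 6, 8, 14, ?, 36, 58 — a Fibonacci-like recurrence a_n = a_{n-1} + a_{n-2}.
Track B: 36, 45, 55, 66, 78, 91 — the triangular numbers T_8, T_9, ….
Track C: 10, -20, 40, -80, 160, -320 — a geometric progression (common ratio -2).
Track D: 60, 62, 64, 66, 68, 70 — arithmetic with common difference +2.
Filling track A at index 4 by its rule yields 22.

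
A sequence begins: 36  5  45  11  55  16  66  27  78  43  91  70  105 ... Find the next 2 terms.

The terms cycle through 2 interleaved subsequences.
Subsequence A = 36, 45, 55, 66, 78, 91, 105: triangular numbers starting at T_8.
Subsequence B = 5, 11, 16, 27, 43, 70: each term equals the sum of the previous two.
Position 14 falls in subsequence B as its term 7, giving 113.
Position 15 falls in subsequence A as its term 8, giving 120.

113, 120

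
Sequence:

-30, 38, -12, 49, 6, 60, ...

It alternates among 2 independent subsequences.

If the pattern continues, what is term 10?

82

Odd-indexed and even-indexed terms follow separate rules.
Stream A: -30, -12, 6 (arithmetic with common difference +18).
Stream B: 38, 49, 60 (linear: a_n = 27 + 11·n).
Term 10 comes from stream B (its 5th entry): 82.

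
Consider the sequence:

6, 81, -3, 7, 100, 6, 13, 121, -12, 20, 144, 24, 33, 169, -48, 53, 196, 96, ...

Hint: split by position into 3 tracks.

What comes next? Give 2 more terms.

86, 225

Split by position mod 3: positions 1, 4, 7, … form one track, and each other residue class forms its own.
Stream A: 6, 7, 13, 20, 33, 53. Fibonacci-style (each term is the sum of the two before it).
Stream B: 81, 100, 121, 144, 169, 196. Consecutive squares n² from n = 9.
Stream C: -3, 6, -12, 24, -48, 96. Geometric, ×-2 each step.
Position 19 → stream A, term 7 = 86.
Position 20 → stream B, term 7 = 225.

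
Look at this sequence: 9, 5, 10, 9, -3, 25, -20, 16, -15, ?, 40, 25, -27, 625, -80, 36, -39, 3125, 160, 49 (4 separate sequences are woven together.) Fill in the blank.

Split by position mod 4: positions 1, 5, 9, … form one track, and each other residue class forms its own.
Track A: 9, -3, -15, -27, -39 (arithmetic, step −12).
Track B: 5, 25, ?, 625, 3125 (successive powers of 5).
Track C: 10, -20, 40, -80, 160 (geometric, ×-2 each step).
Track D: 9, 16, 25, 36, 49 (consecutive squares n² from n = 3).
So the missing entry in track B is 125.

125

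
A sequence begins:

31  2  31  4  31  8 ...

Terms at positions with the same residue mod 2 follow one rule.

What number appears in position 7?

Taking every 2nd term gives 2 separate tracks.
Track A: 31, 31, 31. Constant 31.
Track B: 2, 4, 8. Geometric with ratio 2.
Position 7 falls in track A as its term 4, giving 31.

31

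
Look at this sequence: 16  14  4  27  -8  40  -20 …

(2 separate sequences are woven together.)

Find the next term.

53

Positions 1, 3, 5, … form one subsequence and positions 2, 4, 6, … form another.
Track A: 16, 4, -8, -20 — linear: a_n = 28 − 12·n.
Track B: 14, 27, 40 — arithmetic, step +13.
Position 8 falls in track B as its term 4, giving 53.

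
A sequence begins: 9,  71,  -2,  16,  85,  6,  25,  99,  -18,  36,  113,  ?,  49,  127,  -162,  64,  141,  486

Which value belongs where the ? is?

54

Split by position mod 3 into 3 tracks.
Track A: 9, 16, 25, 36, 49, 64. Consecutive squares n² from n = 3.
Track B: 71, 85, 99, 113, 127, 141. Adding 14 each time.
Track C: -2, 6, -18, ?, -162, 486. Geometric, ×-3 each step.
So the missing entry in track C is 54.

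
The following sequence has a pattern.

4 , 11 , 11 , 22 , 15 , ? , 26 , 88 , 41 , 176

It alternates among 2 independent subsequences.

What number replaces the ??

Odd-indexed and even-indexed terms follow separate rules.
Subsequence A: 4, 11, 15, 26, 41. Fibonacci-style (each term is the sum of the two before it).
Subsequence B: 11, 22, ?, 88, 176. Geometric with ratio 2.
Filling subsequence B at index 3 by its rule yields 44.

44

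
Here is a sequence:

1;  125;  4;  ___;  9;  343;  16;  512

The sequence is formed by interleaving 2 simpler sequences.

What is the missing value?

Taking every 2nd term gives 2 separate tracks.
Stream A: 1, 4, 9, 16 — perfect squares starting at 1².
Stream B: 125, ?, 343, 512 — consecutive cubes n³ from n = 5.
Stream B's pattern makes the blank 216.

216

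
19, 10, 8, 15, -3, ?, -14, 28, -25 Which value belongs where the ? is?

Positions 1, 3, 5, … form one subsequence and positions 2, 4, 6, … form another.
Stream A: 19, 8, -3, -14, -25. Arithmetic with common difference −11.
Stream B: 10, 15, ?, 28. Triangular numbers n(n+1)/2 for n = 4, 5, ….
The gap is stream B's term 3; the rule gives 21.

21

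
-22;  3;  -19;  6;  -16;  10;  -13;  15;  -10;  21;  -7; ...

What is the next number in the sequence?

28

Positions 1, 3, 5, … form one subsequence and positions 2, 4, 6, … form another.
Stream A is -22, -19, -16, -13, -10, -7, which is arithmetic with common difference +3.
Stream B is 3, 6, 10, 15, 21, which is triangular numbers starting at T_2.
Term 12 comes from stream B (its 6th entry): 28.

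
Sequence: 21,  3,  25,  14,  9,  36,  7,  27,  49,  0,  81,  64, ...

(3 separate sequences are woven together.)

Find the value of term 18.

100

The terms cycle through 3 interleaved subsequences.
Track A: 21, 14, 7, 0 — arithmetic with common difference −7.
Track B: 3, 9, 27, 81 — powers of 3.
Track C: 25, 36, 49, 64 — perfect squares starting at 5².
Term 18 comes from track C (its 6th entry): 100.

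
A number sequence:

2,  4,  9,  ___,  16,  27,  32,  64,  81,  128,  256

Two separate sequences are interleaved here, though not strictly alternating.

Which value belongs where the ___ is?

The slot pattern repeats as AAB (period 3), so there are 2 interleaved tracks.
Track A: 2, 4, ?, 16, 32, 64, 128, 256 (powers 2^1, 2^2, 2^3, …).
Track B: 9, 27, 81 (geometric, ×3 each step).
So the missing entry in track A is 8.

8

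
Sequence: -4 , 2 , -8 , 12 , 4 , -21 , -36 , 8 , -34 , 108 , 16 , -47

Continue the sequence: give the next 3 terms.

-324, 32, -60

Split by position mod 3: positions 1, 4, 7, … form one track, and each other residue class forms its own.
Track A = -4, 12, -36, 108: multiplying by -3 each time.
Track B = 2, 4, 8, 16: powers 2^1, 2^2, 2^3, ….
Track C = -8, -21, -34, -47: arithmetic, step −13.
The 13th slot belongs to track A; its 5th term is -324.
Position 14 falls in track B as its term 5, giving 32.
Term 15 comes from track C (its 5th entry): -60.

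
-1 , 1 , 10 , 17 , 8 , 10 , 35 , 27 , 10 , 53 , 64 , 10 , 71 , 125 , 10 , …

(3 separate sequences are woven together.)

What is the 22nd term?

125

The terms cycle through 3 interleaved subsequences.
Stream A is -1, 17, 35, 53, 71, which is arithmetic, step +18.
Stream B is 1, 8, 27, 64, 125, which is the cubes 1³, 2³, 3³, ….
Stream C is 10, 10, 10, 10, 10, which is always 10.
The 22nd slot belongs to stream A; its 8th term is 125.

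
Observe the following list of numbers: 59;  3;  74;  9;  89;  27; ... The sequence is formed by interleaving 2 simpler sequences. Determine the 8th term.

Taking every 2nd term gives 2 separate tracks.
Track A: 59, 74, 89 — adding 15 each time.
Track B: 3, 9, 27 — geometric with ratio 3.
Term 8 comes from track B (its 4th entry): 81.

81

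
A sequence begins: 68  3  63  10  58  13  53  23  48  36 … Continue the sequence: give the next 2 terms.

43, 59

The terms cycle through 2 interleaved subsequences.
Track A is 68, 63, 58, 53, 48, which is subtracting 5 each time.
Track B is 3, 10, 13, 23, 36, which is a Fibonacci-like recurrence a_n = a_{n-1} + a_{n-2}.
Position 11 → track A, term 6 = 43.
Position 12 → track B, term 6 = 59.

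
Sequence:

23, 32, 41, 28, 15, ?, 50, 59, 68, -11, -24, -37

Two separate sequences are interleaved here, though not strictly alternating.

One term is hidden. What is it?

The slot pattern repeats as AAABBB (period 6), so there are 2 interleaved tracks.
Stream A = 23, 32, 41, 50, 59, 68: adding 9 each time.
Stream B = 28, 15, ?, -11, -24, -37: linear: a_n = 41 − 13·n.
The gap is stream B's term 3; the rule gives 2.

2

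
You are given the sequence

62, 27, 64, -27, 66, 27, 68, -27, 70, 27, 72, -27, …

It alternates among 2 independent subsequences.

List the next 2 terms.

Odd-indexed and even-indexed terms follow separate rules.
Track A: 62, 64, 66, 68, 70, 72. Arithmetic with common difference +2.
Track B: 27, -27, 27, -27, 27, -27. Alternating ±27.
Position 13 falls in track A as its term 7, giving 74.
The 14th slot belongs to track B; its 7th term is 27.

74, 27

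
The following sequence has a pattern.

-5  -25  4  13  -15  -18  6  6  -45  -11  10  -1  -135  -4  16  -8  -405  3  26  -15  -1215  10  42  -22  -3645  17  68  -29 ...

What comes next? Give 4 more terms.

Read the sequence 4 terms at a time; column i is its own pattern.
Subsequence A = -5, -15, -45, -135, -405, -1215, -3645: multiplying by 3 each time.
Subsequence B = -25, -18, -11, -4, 3, 10, 17: linear: a_n = -32 + 7·n.
Subsequence C = 4, 6, 10, 16, 26, 42, 68: Fibonacci-style (each term is the sum of the two before it).
Subsequence D = 13, 6, -1, -8, -15, -22, -29: subtracting 7 each time.
Position 29 → subsequence A, term 8 = -10935.
Position 30 falls in subsequence B as its term 8, giving 24.
Position 31 → subsequence C, term 8 = 110.
The 32nd slot belongs to subsequence D; its 8th term is -36.

-10935, 24, 110, -36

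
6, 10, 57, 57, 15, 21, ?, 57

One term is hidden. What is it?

The slot pattern repeats as AABB (period 4), so there are 2 interleaved tracks.
Subsequence A: 6, 10, 15, 21. Triangular numbers starting at T_3.
Subsequence B: 57, 57, ?, 57. Constant 57.
The gap is subsequence B's term 3; the rule gives 57.

57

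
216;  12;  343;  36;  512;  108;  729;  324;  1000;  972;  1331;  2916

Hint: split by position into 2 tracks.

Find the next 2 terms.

1728, 8748

Split by position mod 2 into 2 tracks.
Track A = 216, 343, 512, 729, 1000, 1331: perfect cubes starting at 6³.
Track B = 12, 36, 108, 324, 972, 2916: multiplying by 3 each time.
Position 13 → track A, term 7 = 1728.
Position 14 falls in track B as its term 7, giving 8748.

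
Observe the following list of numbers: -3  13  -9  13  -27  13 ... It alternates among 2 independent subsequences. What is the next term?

-81

The terms cycle through 2 interleaved subsequences.
Subsequence A = -3, -9, -27: geometric, ×3 each step.
Subsequence B = 13, 13, 13: constant 13.
The 7th slot belongs to subsequence A; its 4th term is -81.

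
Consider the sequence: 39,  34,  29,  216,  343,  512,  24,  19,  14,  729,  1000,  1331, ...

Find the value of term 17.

Positions follow the repeating pattern AAABBB; grouping by letter gives 2 tracks.
Track A = 39, 34, 29, 24, 19, 14: subtracting 5 each time.
Track B = 216, 343, 512, 729, 1000, 1331: consecutive cubes n³ from n = 6.
Position 17 → track B, term 8 = 2197.

2197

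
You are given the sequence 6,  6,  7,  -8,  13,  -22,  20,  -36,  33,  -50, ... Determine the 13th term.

Positions 1, 3, 5, … form one subsequence and positions 2, 4, 6, … form another.
Track A: 6, 7, 13, 20, 33 — Fibonacci-style (each term is the sum of the two before it).
Track B: 6, -8, -22, -36, -50 — arithmetic, step −14.
Term 13 comes from track A (its 7th entry): 86.

86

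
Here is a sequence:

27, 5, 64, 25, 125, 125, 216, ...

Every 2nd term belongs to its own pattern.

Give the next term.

Split by position mod 2 into 2 tracks.
Track A: 27, 64, 125, 216 (perfect cubes starting at 3³).
Track B: 5, 25, 125 (powers 5^1, 5^2, 5^3, …).
Position 8 → track B, term 4 = 625.

625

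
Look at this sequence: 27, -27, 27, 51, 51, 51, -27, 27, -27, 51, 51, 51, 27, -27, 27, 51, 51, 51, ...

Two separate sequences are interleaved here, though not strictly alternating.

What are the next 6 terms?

The slot pattern repeats as AAABBB (period 6), so there are 2 interleaved tracks.
Subsequence A: 27, -27, 27, -27, 27, -27, 27, -27, 27 — alternating ±27.
Subsequence B: 51, 51, 51, 51, 51, 51, 51, 51, 51 — always 51.
The 19th slot belongs to subsequence A; its 10th term is -27.
Position 20 → subsequence A, term 11 = 27.
Term 21 comes from subsequence A (its 12th entry): -27.
Position 22 falls in subsequence B as its term 10, giving 51.
The 23rd slot belongs to subsequence B; its 11th term is 51.
The 24th slot belongs to subsequence B; its 12th term is 51.

-27, 27, -27, 51, 51, 51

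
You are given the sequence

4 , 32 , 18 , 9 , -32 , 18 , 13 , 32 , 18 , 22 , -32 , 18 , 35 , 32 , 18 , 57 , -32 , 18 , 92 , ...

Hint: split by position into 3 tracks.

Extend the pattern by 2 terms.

Read the sequence 3 terms at a time; column i is its own pattern.
Stream A: 4, 9, 13, 22, 35, 57, 92 (Fibonacci-style (each term is the sum of the two before it)).
Stream B: 32, -32, 32, -32, 32, -32 (the oscillation 32·(−1)^(n+1)).
Stream C: 18, 18, 18, 18, 18, 18 (the constant sequence 18).
Term 20 comes from stream B (its 7th entry): 32.
The 21st slot belongs to stream C; its 7th term is 18.

32, 18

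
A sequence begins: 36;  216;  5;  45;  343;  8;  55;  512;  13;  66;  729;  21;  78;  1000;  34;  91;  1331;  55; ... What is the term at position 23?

2197

Split by position mod 3 into 3 tracks.
Track A: 36, 45, 55, 66, 78, 91 (triangular numbers n(n+1)/2 for n = 8, 9, …).
Track B: 216, 343, 512, 729, 1000, 1331 (perfect cubes starting at 6³).
Track C: 5, 8, 13, 21, 34, 55 (Fibonacci-style (each term is the sum of the two before it)).
Term 23 comes from track B (its 8th entry): 2197.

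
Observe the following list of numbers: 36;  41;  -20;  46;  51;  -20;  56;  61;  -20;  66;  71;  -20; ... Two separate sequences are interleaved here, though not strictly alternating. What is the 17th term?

91

Positions follow the repeating pattern AAB; grouping by letter gives 2 tracks.
Stream A: 36, 41, 46, 51, 56, 61, 66, 71 (arithmetic, step +5).
Stream B: -20, -20, -20, -20 (constant -20).
Position 17 → stream A, term 12 = 91.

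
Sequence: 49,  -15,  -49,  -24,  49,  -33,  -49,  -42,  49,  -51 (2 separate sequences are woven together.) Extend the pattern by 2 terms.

Positions 1, 3, 5, … form one subsequence and positions 2, 4, 6, … form another.
Stream A: 49, -49, 49, -49, 49 — the oscillation 49·(−1)^(n+1).
Stream B: -15, -24, -33, -42, -51 — arithmetic with common difference −9.
The 11th slot belongs to stream A; its 6th term is -49.
Term 12 comes from stream B (its 6th entry): -60.

-49, -60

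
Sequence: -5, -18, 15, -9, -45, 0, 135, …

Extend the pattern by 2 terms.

9, -405

The terms cycle through 2 interleaved subsequences.
Stream A = -5, 15, -45, 135: multiplying by -3 each time.
Stream B = -18, -9, 0: adding 9 each time.
Position 8 falls in stream B as its term 4, giving 9.
The 9th slot belongs to stream A; its 5th term is -405.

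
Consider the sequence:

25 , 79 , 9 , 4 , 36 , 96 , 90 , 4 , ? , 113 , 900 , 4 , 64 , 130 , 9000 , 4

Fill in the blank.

Split by position mod 4 into 4 tracks.
Track A: 25, 36, ?, 64. Consecutive squares n² from n = 5.
Track B: 79, 96, 113, 130. Linear: a_n = 62 + 17·n.
Track C: 9, 90, 900, 9000. Geometric, ×10 each step.
Track D: 4, 4, 4, 4. The constant sequence 4.
Filling track A at index 3 by its rule yields 49.

49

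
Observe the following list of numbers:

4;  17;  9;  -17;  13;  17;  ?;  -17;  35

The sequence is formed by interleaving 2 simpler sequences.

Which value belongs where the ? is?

22

Positions 1, 3, 5, … form one subsequence and positions 2, 4, 6, … form another.
Subsequence A is 4, 9, 13, ?, 35, which is each term equals the sum of the previous two.
Subsequence B is 17, -17, 17, -17, which is alternating ±17.
Subsequence A's pattern makes the blank 22.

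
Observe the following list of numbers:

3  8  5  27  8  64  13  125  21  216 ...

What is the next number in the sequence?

34

The terms cycle through 2 interleaved subsequences.
Subsequence A = 3, 5, 8, 13, 21: each term equals the sum of the previous two.
Subsequence B = 8, 27, 64, 125, 216: perfect cubes starting at 2³.
Position 11 falls in subsequence A as its term 6, giving 34.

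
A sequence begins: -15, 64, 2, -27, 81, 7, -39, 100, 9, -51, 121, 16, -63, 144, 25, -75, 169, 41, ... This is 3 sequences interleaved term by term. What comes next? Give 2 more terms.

Split by position mod 3: positions 1, 4, 7, … form one track, and each other residue class forms its own.
Subsequence A: -15, -27, -39, -51, -63, -75. Linear: a_n = -3 − 12·n.
Subsequence B: 64, 81, 100, 121, 144, 169. The squares 8², 9², 10², ….
Subsequence C: 2, 7, 9, 16, 25, 41. Fibonacci-style (each term is the sum of the two before it).
The 19th slot belongs to subsequence A; its 7th term is -87.
Term 20 comes from subsequence B (its 7th entry): 196.

-87, 196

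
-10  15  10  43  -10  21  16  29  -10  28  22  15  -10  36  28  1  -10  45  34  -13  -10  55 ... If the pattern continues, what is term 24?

Split by position mod 4 into 4 tracks.
Track A = -10, -10, -10, -10, -10, -10: the constant sequence -10.
Track B = 15, 21, 28, 36, 45, 55: triangular numbers starting at T_5.
Track C = 10, 16, 22, 28, 34: arithmetic with common difference +6.
Track D = 43, 29, 15, 1, -13: arithmetic, step −14.
Position 24 falls in track D as its term 6, giving -27.

-27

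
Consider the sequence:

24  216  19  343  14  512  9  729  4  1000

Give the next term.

Positions 1, 3, 5, … form one subsequence and positions 2, 4, 6, … form another.
Stream A = 24, 19, 14, 9, 4: arithmetic with common difference −5.
Stream B = 216, 343, 512, 729, 1000: the cubes 6³, 7³, 8³, ….
Position 11 falls in stream A as its term 6, giving -1.

-1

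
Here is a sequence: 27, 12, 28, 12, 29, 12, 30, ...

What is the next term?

12

The terms cycle through 2 interleaved subsequences.
Track A = 27, 28, 29, 30: linear: a_n = 26 + n.
Track B = 12, 12, 12: always 12.
Position 8 → track B, term 4 = 12.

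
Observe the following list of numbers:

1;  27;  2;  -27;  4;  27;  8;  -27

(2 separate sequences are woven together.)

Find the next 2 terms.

The terms cycle through 2 interleaved subsequences.
Stream A: 1, 2, 4, 8 (multiplying by 2 each time).
Stream B: 27, -27, 27, -27 (the oscillation 27·(−1)^(n+1)).
Position 9 falls in stream A as its term 5, giving 16.
Term 10 comes from stream B (its 5th entry): 27.

16, 27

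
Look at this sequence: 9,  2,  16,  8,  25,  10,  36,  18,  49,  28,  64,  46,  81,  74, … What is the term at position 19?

Odd-indexed and even-indexed terms follow separate rules.
Track A is 9, 16, 25, 36, 49, 64, 81, which is consecutive squares n² from n = 3.
Track B is 2, 8, 10, 18, 28, 46, 74, which is a Fibonacci-like recurrence a_n = a_{n-1} + a_{n-2}.
Position 19 falls in track A as its term 10, giving 144.

144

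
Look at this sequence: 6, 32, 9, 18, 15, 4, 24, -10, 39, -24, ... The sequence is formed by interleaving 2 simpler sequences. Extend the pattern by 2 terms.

Odd-indexed and even-indexed terms follow separate rules.
Stream A: 6, 9, 15, 24, 39 — each term equals the sum of the previous two.
Stream B: 32, 18, 4, -10, -24 — subtracting 14 each time.
Position 11 → stream A, term 6 = 63.
Term 12 comes from stream B (its 6th entry): -38.

63, -38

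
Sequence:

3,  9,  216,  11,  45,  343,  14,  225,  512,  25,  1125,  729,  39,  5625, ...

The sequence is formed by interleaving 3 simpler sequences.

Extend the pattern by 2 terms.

1000, 64

Split by position mod 3: positions 1, 4, 7, … form one track, and each other residue class forms its own.
Stream A: 3, 11, 14, 25, 39 — Fibonacci-style (each term is the sum of the two before it).
Stream B: 9, 45, 225, 1125, 5625 — multiplying by 5 each time.
Stream C: 216, 343, 512, 729 — the cubes 6³, 7³, 8³, ….
Position 15 → stream C, term 5 = 1000.
Term 16 comes from stream A (its 6th entry): 64.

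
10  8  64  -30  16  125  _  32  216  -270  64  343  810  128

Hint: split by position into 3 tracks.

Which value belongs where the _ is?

90

Read the sequence 3 terms at a time; column i is its own pattern.
Subsequence A: 10, -30, ?, -270, 810 — a geometric progression (common ratio -3).
Subsequence B: 8, 16, 32, 64, 128 — successive powers of 2.
Subsequence C: 64, 125, 216, 343 — consecutive cubes n³ from n = 4.
Subsequence A's pattern makes the blank 90.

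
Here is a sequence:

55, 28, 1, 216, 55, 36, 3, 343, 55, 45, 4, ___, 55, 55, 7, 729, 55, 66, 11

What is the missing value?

512

Split by position mod 4 into 4 tracks.
Track A: 55, 55, 55, 55, 55 — the constant sequence 55.
Track B: 28, 36, 45, 55, 66 — the triangular numbers T_7, T_8, ….
Track C: 1, 3, 4, 7, 11 — each term equals the sum of the previous two.
Track D: 216, 343, ?, 729 — consecutive cubes n³ from n = 6.
Filling track D at index 3 by its rule yields 512.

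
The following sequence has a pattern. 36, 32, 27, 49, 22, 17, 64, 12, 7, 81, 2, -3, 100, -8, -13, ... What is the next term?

121

The slot pattern repeats as ABB (period 3), so there are 2 interleaved tracks.
Track A: 36, 49, 64, 81, 100 (the squares 6², 7², 8², …).
Track B: 32, 27, 22, 17, 12, 7, 2, -3, -8, -13 (subtracting 5 each time).
Term 16 comes from track A (its 6th entry): 121.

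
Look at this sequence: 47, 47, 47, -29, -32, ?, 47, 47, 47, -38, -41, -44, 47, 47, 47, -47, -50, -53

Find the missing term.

-35

Positions follow the repeating pattern AAABBB; grouping by letter gives 2 tracks.
Stream A: 47, 47, 47, 47, 47, 47, 47, 47, 47 — always 47.
Stream B: -29, -32, ?, -38, -41, -44, -47, -50, -53 — subtracting 3 each time.
So the missing entry in stream B is -35.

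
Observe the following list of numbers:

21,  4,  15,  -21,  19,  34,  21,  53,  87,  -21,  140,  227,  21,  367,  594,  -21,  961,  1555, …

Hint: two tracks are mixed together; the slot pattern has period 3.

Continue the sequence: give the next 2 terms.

21, 2516

Reading positions in blocks of 3 reveals the pattern ABB — 2 tracks woven together.
Track A: 21, -21, 21, -21, 21, -21 (alternating ±21).
Track B: 4, 15, 19, 34, 53, 87, 140, 227, 367, 594, 961, 1555 (a Fibonacci-like recurrence a_n = a_{n-1} + a_{n-2}).
Position 19 falls in track A as its term 7, giving 21.
Term 20 comes from track B (its 13th entry): 2516.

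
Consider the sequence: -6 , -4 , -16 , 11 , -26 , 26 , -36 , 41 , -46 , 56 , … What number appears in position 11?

The terms cycle through 2 interleaved subsequences.
Subsequence A: -6, -16, -26, -36, -46. Arithmetic with common difference −10.
Subsequence B: -4, 11, 26, 41, 56. Adding 15 each time.
The 11th slot belongs to subsequence A; its 6th term is -56.

-56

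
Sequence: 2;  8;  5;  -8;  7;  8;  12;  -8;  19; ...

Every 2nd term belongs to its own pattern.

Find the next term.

8

Positions 1, 3, 5, … form one subsequence and positions 2, 4, 6, … form another.
Track A = 2, 5, 7, 12, 19: Fibonacci-style (each term is the sum of the two before it).
Track B = 8, -8, 8, -8: the oscillation 8·(−1)^(n+1).
Term 10 comes from track B (its 5th entry): 8.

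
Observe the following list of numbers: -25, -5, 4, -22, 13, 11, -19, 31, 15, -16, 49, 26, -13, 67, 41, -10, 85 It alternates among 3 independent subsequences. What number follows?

67

Split by position mod 3 into 3 tracks.
Track A: -25, -22, -19, -16, -13, -10. Adding 3 each time.
Track B: -5, 13, 31, 49, 67, 85. Adding 18 each time.
Track C: 4, 11, 15, 26, 41. Each term equals the sum of the previous two.
Position 18 falls in track C as its term 6, giving 67.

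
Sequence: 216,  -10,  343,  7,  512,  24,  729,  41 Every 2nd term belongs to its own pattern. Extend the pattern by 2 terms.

1000, 58

Odd-indexed and even-indexed terms follow separate rules.
Track A = 216, 343, 512, 729: perfect cubes starting at 6³.
Track B = -10, 7, 24, 41: arithmetic, step +17.
The 9th slot belongs to track A; its 5th term is 1000.
Term 10 comes from track B (its 5th entry): 58.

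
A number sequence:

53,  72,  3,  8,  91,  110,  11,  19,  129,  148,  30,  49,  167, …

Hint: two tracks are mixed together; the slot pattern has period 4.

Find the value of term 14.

186

The slot pattern repeats as AABB (period 4), so there are 2 interleaved tracks.
Stream A: 53, 72, 91, 110, 129, 148, 167 — adding 19 each time.
Stream B: 3, 8, 11, 19, 30, 49 — each term equals the sum of the previous two.
The 14th slot belongs to stream A; its 8th term is 186.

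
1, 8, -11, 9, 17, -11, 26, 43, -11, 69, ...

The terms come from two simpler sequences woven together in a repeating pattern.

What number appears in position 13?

Positions follow the repeating pattern AAB; grouping by letter gives 2 tracks.
Stream A: 1, 8, 9, 17, 26, 43, 69. A Fibonacci-like recurrence a_n = a_{n-1} + a_{n-2}.
Stream B: -11, -11, -11. Constant -11.
Term 13 comes from stream A (its 9th entry): 181.

181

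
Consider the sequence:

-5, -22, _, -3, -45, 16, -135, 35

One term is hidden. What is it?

-15

The terms cycle through 2 interleaved subsequences.
Track A: -5, ?, -45, -135 — multiplying by 3 each time.
Track B: -22, -3, 16, 35 — adding 19 each time.
Track A's pattern makes the blank -15.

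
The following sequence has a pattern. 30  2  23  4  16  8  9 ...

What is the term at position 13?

Taking every 2nd term gives 2 separate tracks.
Subsequence A is 30, 23, 16, 9, which is arithmetic with common difference −7.
Subsequence B is 2, 4, 8, which is successive powers of 2.
Term 13 comes from subsequence A (its 7th entry): -12.

-12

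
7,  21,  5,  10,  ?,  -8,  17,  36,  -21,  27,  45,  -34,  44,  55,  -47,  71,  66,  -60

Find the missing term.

28

The terms cycle through 3 interleaved subsequences.
Stream A: 7, 10, 17, 27, 44, 71 — each term equals the sum of the previous two.
Stream B: 21, ?, 36, 45, 55, 66 — the triangular numbers T_6, T_7, ….
Stream C: 5, -8, -21, -34, -47, -60 — subtracting 13 each time.
Stream B's pattern makes the blank 28.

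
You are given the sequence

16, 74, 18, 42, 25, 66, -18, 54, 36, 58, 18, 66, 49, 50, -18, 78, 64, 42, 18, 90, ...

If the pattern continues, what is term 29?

121

Split by position mod 4 into 4 tracks.
Stream A is 16, 25, 36, 49, 64, which is consecutive squares n² from n = 4.
Stream B is 74, 66, 58, 50, 42, which is arithmetic with common difference −8.
Stream C is 18, -18, 18, -18, 18, which is the oscillation 18·(−1)^(n+1).
Stream D is 42, 54, 66, 78, 90, which is arithmetic, step +12.
Position 29 falls in stream A as its term 8, giving 121.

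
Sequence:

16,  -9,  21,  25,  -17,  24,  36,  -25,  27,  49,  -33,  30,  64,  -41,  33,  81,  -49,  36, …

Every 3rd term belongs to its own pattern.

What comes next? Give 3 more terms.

Taking every 3rd term gives 3 separate tracks.
Subsequence A = 16, 25, 36, 49, 64, 81: perfect squares starting at 4².
Subsequence B = -9, -17, -25, -33, -41, -49: subtracting 8 each time.
Subsequence C = 21, 24, 27, 30, 33, 36: adding 3 each time.
The 19th slot belongs to subsequence A; its 7th term is 100.
Position 20 → subsequence B, term 7 = -57.
Term 21 comes from subsequence C (its 7th entry): 39.

100, -57, 39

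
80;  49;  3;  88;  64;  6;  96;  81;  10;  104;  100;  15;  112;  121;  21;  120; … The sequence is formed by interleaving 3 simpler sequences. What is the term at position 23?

196

The terms cycle through 3 interleaved subsequences.
Track A: 80, 88, 96, 104, 112, 120. Adding 8 each time.
Track B: 49, 64, 81, 100, 121. The squares 7², 8², 9², ….
Track C: 3, 6, 10, 15, 21. The triangular numbers T_2, T_3, ….
Position 23 falls in track B as its term 8, giving 196.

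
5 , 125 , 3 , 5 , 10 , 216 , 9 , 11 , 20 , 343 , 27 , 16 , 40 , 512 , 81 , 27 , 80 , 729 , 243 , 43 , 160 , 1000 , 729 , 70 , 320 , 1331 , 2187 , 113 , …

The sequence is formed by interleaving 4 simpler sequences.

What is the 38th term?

2744

Split by position mod 4 into 4 tracks.
Subsequence A: 5, 10, 20, 40, 80, 160, 320. Multiplying by 2 each time.
Subsequence B: 125, 216, 343, 512, 729, 1000, 1331. The cubes 5³, 6³, 7³, ….
Subsequence C: 3, 9, 27, 81, 243, 729, 2187. Powers 3^1, 3^2, 3^3, ….
Subsequence D: 5, 11, 16, 27, 43, 70, 113. Fibonacci-style (each term is the sum of the two before it).
The 38th slot belongs to subsequence B; its 10th term is 2744.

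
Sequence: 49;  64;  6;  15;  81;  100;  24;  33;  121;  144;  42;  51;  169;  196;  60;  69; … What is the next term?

Positions follow the repeating pattern AABB; grouping by letter gives 2 tracks.
Track A: 49, 64, 81, 100, 121, 144, 169, 196. The squares 7², 8², 9², ….
Track B: 6, 15, 24, 33, 42, 51, 60, 69. Arithmetic with common difference +9.
The 17th slot belongs to track A; its 9th term is 225.

225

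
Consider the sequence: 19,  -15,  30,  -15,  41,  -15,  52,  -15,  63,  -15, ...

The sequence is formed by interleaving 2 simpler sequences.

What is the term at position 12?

The terms cycle through 2 interleaved subsequences.
Track A: 19, 30, 41, 52, 63 — linear: a_n = 8 + 11·n.
Track B: -15, -15, -15, -15, -15 — the constant sequence -15.
The 12th slot belongs to track B; its 6th term is -15.

-15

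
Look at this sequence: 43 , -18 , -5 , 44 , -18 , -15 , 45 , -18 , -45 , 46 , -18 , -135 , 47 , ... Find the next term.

Read the sequence 3 terms at a time; column i is its own pattern.
Stream A is 43, 44, 45, 46, 47, which is arithmetic, step +1.
Stream B is -18, -18, -18, -18, which is always -18.
Stream C is -5, -15, -45, -135, which is multiplying by 3 each time.
Position 14 → stream B, term 5 = -18.

-18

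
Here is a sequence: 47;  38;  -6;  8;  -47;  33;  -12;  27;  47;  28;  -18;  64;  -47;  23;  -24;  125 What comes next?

47

Read the sequence 4 terms at a time; column i is its own pattern.
Track A = 47, -47, 47, -47: the oscillation 47·(−1)^(n+1).
Track B = 38, 33, 28, 23: arithmetic with common difference −5.
Track C = -6, -12, -18, -24: arithmetic with common difference −6.
Track D = 8, 27, 64, 125: the cubes 2³, 3³, 4³, ….
Term 17 comes from track A (its 5th entry): 47.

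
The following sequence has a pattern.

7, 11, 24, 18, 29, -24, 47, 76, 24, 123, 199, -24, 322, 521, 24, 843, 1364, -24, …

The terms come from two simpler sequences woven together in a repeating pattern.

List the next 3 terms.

The slot pattern repeats as AAB (period 3), so there are 2 interleaved tracks.
Stream A is 7, 11, 18, 29, 47, 76, 123, 199, 322, 521, 843, 1364, which is Fibonacci-style (each term is the sum of the two before it).
Stream B is 24, -24, 24, -24, 24, -24, which is the oscillation 24·(−1)^(n+1).
Term 19 comes from stream A (its 13th entry): 2207.
Position 20 falls in stream A as its term 14, giving 3571.
Position 21 falls in stream B as its term 7, giving 24.

2207, 3571, 24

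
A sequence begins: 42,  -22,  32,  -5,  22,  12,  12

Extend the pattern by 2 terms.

29, 2

Split by position mod 2 into 2 tracks.
Stream A = 42, 32, 22, 12: arithmetic, step −10.
Stream B = -22, -5, 12: linear: a_n = -39 + 17·n.
The 8th slot belongs to stream B; its 4th term is 29.
Term 9 comes from stream A (its 5th entry): 2.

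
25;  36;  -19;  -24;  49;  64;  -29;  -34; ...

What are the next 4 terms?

The slot pattern repeats as AABB (period 4), so there are 2 interleaved tracks.
Stream A: 25, 36, 49, 64 — consecutive squares n² from n = 5.
Stream B: -19, -24, -29, -34 — arithmetic, step −5.
Position 9 falls in stream A as its term 5, giving 81.
Position 10 falls in stream A as its term 6, giving 100.
Position 11 falls in stream B as its term 5, giving -39.
Position 12 falls in stream B as its term 6, giving -44.

81, 100, -39, -44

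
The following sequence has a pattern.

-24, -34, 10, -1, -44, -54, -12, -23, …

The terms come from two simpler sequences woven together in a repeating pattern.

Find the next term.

Reading positions in blocks of 4 reveals the pattern AABB — 2 tracks woven together.
Track A is -24, -34, -44, -54, which is arithmetic with common difference −10.
Track B is 10, -1, -12, -23, which is arithmetic with common difference −11.
Position 9 falls in track A as its term 5, giving -64.

-64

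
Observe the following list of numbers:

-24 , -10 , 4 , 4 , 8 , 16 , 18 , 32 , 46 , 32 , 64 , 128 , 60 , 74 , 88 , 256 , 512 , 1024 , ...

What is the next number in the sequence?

102

Reading positions in blocks of 6 reveals the pattern AAABBB — 2 tracks woven together.
Stream A: -24, -10, 4, 18, 32, 46, 60, 74, 88. Adding 14 each time.
Stream B: 4, 8, 16, 32, 64, 128, 256, 512, 1024. Powers of 2.
Position 19 falls in stream A as its term 10, giving 102.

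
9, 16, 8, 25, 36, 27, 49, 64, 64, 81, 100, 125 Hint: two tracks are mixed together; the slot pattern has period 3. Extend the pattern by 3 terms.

121, 144, 216

Positions follow the repeating pattern AAB; grouping by letter gives 2 tracks.
Subsequence A: 9, 16, 25, 36, 49, 64, 81, 100. Perfect squares starting at 3².
Subsequence B: 8, 27, 64, 125. Consecutive cubes n³ from n = 2.
Position 13 → subsequence A, term 9 = 121.
The 14th slot belongs to subsequence A; its 10th term is 144.
The 15th slot belongs to subsequence B; its 5th term is 216.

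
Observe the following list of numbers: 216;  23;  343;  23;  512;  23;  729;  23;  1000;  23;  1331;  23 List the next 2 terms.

1728, 23

Taking every 2nd term gives 2 separate tracks.
Track A is 216, 343, 512, 729, 1000, 1331, which is the cubes 6³, 7³, 8³, ….
Track B is 23, 23, 23, 23, 23, 23, which is constant 23.
Position 13 falls in track A as its term 7, giving 1728.
Position 14 → track B, term 7 = 23.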